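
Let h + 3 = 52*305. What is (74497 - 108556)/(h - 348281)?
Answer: 11353/110808 ≈ 0.10246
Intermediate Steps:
h = 15857 (h = -3 + 52*305 = -3 + 15860 = 15857)
(74497 - 108556)/(h - 348281) = (74497 - 108556)/(15857 - 348281) = -34059/(-332424) = -34059*(-1/332424) = 11353/110808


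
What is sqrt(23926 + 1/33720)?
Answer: sqrt(6801195198030)/16860 ≈ 154.68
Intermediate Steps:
sqrt(23926 + 1/33720) = sqrt(806784721/33720) = sqrt(6801195198030)/16860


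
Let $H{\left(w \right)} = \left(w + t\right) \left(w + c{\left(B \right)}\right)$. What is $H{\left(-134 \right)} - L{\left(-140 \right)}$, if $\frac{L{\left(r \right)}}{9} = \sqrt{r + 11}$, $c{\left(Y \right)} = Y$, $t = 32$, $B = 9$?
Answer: $12750 - 9 i \sqrt{129} \approx 12750.0 - 102.22 i$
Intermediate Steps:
$L{\left(r \right)} = 9 \sqrt{11 + r}$ ($L{\left(r \right)} = 9 \sqrt{r + 11} = 9 \sqrt{11 + r}$)
$H{\left(w \right)} = \left(9 + w\right) \left(32 + w\right)$ ($H{\left(w \right)} = \left(w + 32\right) \left(w + 9\right) = \left(32 + w\right) \left(9 + w\right) = \left(9 + w\right) \left(32 + w\right)$)
$H{\left(-134 \right)} - L{\left(-140 \right)} = \left(288 + \left(-134\right)^{2} + 41 \left(-134\right)\right) - 9 \sqrt{11 - 140} = \left(288 + 17956 - 5494\right) - 9 \sqrt{-129} = 12750 - 9 i \sqrt{129}$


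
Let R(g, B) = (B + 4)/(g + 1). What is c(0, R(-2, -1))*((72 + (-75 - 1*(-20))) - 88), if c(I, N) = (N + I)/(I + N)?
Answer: -71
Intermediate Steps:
R(g, B) = (4 + B)/(1 + g)
c(I, N) = 1 (c(I, N) = (I + N)/(I + N) = 1)
c(0, R(-2, -1))*((72 + (-75 - 1*(-20))) - 88) = 1*((72 + (-75 - 1*(-20))) - 88) = 1*((72 + (-75 + 20)) - 88) = 1*((72 - 55) - 88) = 1*(17 - 88) = 1*(-71) = -71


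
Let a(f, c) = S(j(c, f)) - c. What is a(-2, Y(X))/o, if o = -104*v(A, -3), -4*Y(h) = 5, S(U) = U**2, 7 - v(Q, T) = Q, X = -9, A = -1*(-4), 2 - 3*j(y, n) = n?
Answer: -109/11232 ≈ -0.0097044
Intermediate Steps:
j(y, n) = 2/3 - n/3
A = 4
v(Q, T) = 7 - Q
Y(h) = -5/4 (Y(h) = -1/4*5 = -5/4)
o = -312 (o = -104*(7 - 1*4) = -104*(7 - 4) = -104*3 = -312)
a(f, c) = (2/3 - f/3)**2 - c
a(-2, Y(X))/o = (-1*(-5/4) + (-2 - 2)**2/9)/(-312) = (5/4 + (1/9)*(-4)**2)*(-1/312) = (5/4 + (1/9)*16)*(-1/312) = (5/4 + 16/9)*(-1/312) = (109/36)*(-1/312) = -109/11232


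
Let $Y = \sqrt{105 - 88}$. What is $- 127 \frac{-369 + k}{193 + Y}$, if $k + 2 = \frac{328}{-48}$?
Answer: $\frac{55566437}{223392} - \frac{287909 \sqrt{17}}{223392} \approx 243.43$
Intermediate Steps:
$k = - \frac{53}{6}$ ($k = -2 + \frac{328}{-48} = -2 + 328 \left(- \frac{1}{48}\right) = -2 - \frac{41}{6} = - \frac{53}{6} \approx -8.8333$)
$Y = \sqrt{17} \approx 4.1231$
$- 127 \frac{-369 + k}{193 + Y} = - 127 \frac{-369 - \frac{53}{6}}{193 + \sqrt{17}} = - 127 \left(- \frac{2267}{6 \left(193 + \sqrt{17}\right)}\right) = \frac{287909}{6 \left(193 + \sqrt{17}\right)}$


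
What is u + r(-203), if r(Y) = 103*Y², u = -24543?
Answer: 4219984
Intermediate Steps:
u + r(-203) = -24543 + 103*(-203)² = -24543 + 103*41209 = -24543 + 4244527 = 4219984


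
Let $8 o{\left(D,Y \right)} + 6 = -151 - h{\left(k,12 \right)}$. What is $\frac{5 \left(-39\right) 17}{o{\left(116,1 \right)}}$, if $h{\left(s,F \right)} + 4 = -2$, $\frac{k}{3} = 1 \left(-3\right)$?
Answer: $\frac{26520}{151} \approx 175.63$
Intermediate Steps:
$k = -9$ ($k = 3 \cdot 1 \left(-3\right) = 3 \left(-3\right) = -9$)
$h{\left(s,F \right)} = -6$ ($h{\left(s,F \right)} = -4 - 2 = -6$)
$o{\left(D,Y \right)} = - \frac{151}{8}$ ($o{\left(D,Y \right)} = - \frac{3}{4} + \frac{-151 - -6}{8} = - \frac{3}{4} + \frac{-151 + 6}{8} = - \frac{3}{4} + \frac{1}{8} \left(-145\right) = - \frac{3}{4} - \frac{145}{8} = - \frac{151}{8}$)
$\frac{5 \left(-39\right) 17}{o{\left(116,1 \right)}} = \frac{5 \left(-39\right) 17}{- \frac{151}{8}} = \left(-195\right) 17 \left(- \frac{8}{151}\right) = \left(-3315\right) \left(- \frac{8}{151}\right) = \frac{26520}{151}$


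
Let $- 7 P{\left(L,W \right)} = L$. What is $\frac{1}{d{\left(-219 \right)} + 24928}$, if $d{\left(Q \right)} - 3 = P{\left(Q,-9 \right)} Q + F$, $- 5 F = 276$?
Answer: $\frac{35}{630848} \approx 5.5481 \cdot 10^{-5}$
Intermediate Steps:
$P{\left(L,W \right)} = - \frac{L}{7}$
$F = - \frac{276}{5}$ ($F = \left(- \frac{1}{5}\right) 276 = - \frac{276}{5} \approx -55.2$)
$d{\left(Q \right)} = - \frac{261}{5} - \frac{Q^{2}}{7}$ ($d{\left(Q \right)} = 3 + \left(- \frac{Q}{7} Q - \frac{276}{5}\right) = 3 - \left(\frac{276}{5} + \frac{Q^{2}}{7}\right) = - \frac{261}{5} - \frac{Q^{2}}{7}$)
$\frac{1}{d{\left(-219 \right)} + 24928} = \frac{1}{\left(- \frac{261}{5} - \frac{\left(-219\right)^{2}}{7}\right) + 24928} = \frac{1}{\left(- \frac{261}{5} - \frac{47961}{7}\right) + 24928} = \frac{1}{- \frac{241632}{35} + 24928} = \frac{1}{\frac{630848}{35}} = \frac{35}{630848}$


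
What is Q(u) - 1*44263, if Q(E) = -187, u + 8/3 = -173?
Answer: -44450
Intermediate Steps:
u = -527/3 (u = -8/3 - 173 = -527/3 ≈ -175.67)
Q(u) - 1*44263 = -187 - 1*44263 = -187 - 44263 = -44450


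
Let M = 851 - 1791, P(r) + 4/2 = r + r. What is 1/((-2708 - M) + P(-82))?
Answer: -1/1934 ≈ -0.00051706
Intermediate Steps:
P(r) = -2 + 2*r (P(r) = -2 + (r + r) = -2 + 2*r)
M = -940
1/((-2708 - M) + P(-82)) = 1/((-2708 - 1*(-940)) + (-2 + 2*(-82))) = 1/((-2708 + 940) + (-2 - 164)) = 1/(-1768 - 166) = 1/(-1934) = -1/1934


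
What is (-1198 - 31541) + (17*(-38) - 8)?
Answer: -33393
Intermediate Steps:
(-1198 - 31541) + (17*(-38) - 8) = -32739 + (-646 - 8) = -32739 - 654 = -33393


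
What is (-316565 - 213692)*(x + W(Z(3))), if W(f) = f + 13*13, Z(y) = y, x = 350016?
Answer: -185689638316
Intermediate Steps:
W(f) = 169 + f (W(f) = f + 169 = 169 + f)
(-316565 - 213692)*(x + W(Z(3))) = (-316565 - 213692)*(350016 + (169 + 3)) = -530257*(350016 + 172) = -530257*350188 = -185689638316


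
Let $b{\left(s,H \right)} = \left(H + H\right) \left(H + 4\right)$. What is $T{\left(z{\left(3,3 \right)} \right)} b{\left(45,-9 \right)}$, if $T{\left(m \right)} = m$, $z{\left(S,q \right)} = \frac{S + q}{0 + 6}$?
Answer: $90$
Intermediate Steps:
$b{\left(s,H \right)} = 2 H \left(4 + H\right)$
$z{\left(S,q \right)} = \frac{S}{6} + \frac{q}{6}$ ($z{\left(S,q \right)} = \frac{S + q}{6} = \left(S + q\right) \frac{1}{6} = \frac{S}{6} + \frac{q}{6}$)
$T{\left(z{\left(3,3 \right)} \right)} b{\left(45,-9 \right)} = \left(\frac{1}{6} \cdot 3 + \frac{1}{6} \cdot 3\right) 2 \left(-9\right) \left(4 - 9\right) = \left(\frac{1}{2} + \frac{1}{2}\right) 2 \left(-9\right) \left(-5\right) = 1 \cdot 90 = 90$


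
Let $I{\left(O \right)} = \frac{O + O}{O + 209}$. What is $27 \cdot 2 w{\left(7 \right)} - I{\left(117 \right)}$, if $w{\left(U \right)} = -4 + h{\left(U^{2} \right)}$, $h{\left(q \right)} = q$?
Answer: $\frac{395973}{163} \approx 2429.3$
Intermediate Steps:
$I{\left(O \right)} = \frac{2 O}{209 + O}$
$w{\left(U \right)} = -4 + U^{2}$
$27 \cdot 2 w{\left(7 \right)} - I{\left(117 \right)} = 27 \cdot 2 \left(-4 + 7^{2}\right) - 2 \cdot 117 \frac{1}{209 + 117} = 54 \left(-4 + 49\right) - 2 \cdot 117 \cdot \frac{1}{326} = 54 \cdot 45 - 2 \cdot 117 \cdot \frac{1}{326} = 2430 - \frac{117}{163} = \frac{395973}{163}$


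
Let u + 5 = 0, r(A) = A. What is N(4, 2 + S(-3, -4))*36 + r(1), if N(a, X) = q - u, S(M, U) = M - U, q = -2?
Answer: 109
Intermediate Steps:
u = -5 (u = -5 + 0 = -5)
N(a, X) = 3 (N(a, X) = -2 - 1*(-5) = -2 + 5 = 3)
N(4, 2 + S(-3, -4))*36 + r(1) = 3*36 + 1 = 108 + 1 = 109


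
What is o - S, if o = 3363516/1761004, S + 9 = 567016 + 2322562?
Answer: -1272134800940/440251 ≈ -2.8896e+6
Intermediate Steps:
S = 2889569 (S = -9 + (567016 + 2322562) = -9 + 2889578 = 2889569)
o = 840879/440251 (o = 3363516*(1/1761004) = 840879/440251 ≈ 1.9100)
o - S = 840879/440251 - 1*2889569 = 840879/440251 - 2889569 = -1272134800940/440251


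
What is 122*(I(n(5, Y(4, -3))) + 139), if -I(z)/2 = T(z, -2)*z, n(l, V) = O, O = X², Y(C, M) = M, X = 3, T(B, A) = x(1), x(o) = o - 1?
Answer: 16958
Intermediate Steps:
x(o) = -1 + o
T(B, A) = 0 (T(B, A) = -1 + 1 = 0)
O = 9 (O = 3² = 9)
n(l, V) = 9
I(z) = 0 (I(z) = -0*z = -2*0 = 0)
122*(I(n(5, Y(4, -3))) + 139) = 122*(0 + 139) = 122*139 = 16958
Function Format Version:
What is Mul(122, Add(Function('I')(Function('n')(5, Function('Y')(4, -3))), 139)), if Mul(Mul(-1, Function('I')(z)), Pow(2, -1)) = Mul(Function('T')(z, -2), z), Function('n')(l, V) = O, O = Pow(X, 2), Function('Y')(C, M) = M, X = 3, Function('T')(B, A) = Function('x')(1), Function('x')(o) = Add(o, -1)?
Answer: 16958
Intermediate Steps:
Function('x')(o) = Add(-1, o)
Function('T')(B, A) = 0 (Function('T')(B, A) = Add(-1, 1) = 0)
O = 9 (O = Pow(3, 2) = 9)
Function('n')(l, V) = 9
Function('I')(z) = 0 (Function('I')(z) = Mul(-2, Mul(0, z)) = Mul(-2, 0) = 0)
Mul(122, Add(Function('I')(Function('n')(5, Function('Y')(4, -3))), 139)) = Mul(122, Add(0, 139)) = Mul(122, 139) = 16958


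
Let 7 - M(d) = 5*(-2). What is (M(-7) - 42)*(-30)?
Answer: 750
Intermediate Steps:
M(d) = 17 (M(d) = 7 - 5*(-2) = 7 - 1*(-10) = 7 + 10 = 17)
(M(-7) - 42)*(-30) = (17 - 42)*(-30) = -25*(-30) = 750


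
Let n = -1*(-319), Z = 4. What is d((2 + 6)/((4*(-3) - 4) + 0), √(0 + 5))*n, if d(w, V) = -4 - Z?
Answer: -2552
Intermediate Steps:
d(w, V) = -8 (d(w, V) = -4 - 1*4 = -4 - 4 = -8)
n = 319
d((2 + 6)/((4*(-3) - 4) + 0), √(0 + 5))*n = -8*319 = -2552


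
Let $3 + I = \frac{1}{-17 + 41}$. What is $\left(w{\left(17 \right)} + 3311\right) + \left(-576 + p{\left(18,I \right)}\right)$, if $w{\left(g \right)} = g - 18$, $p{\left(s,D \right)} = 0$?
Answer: $2734$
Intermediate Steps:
$I = - \frac{71}{24}$ ($I = -3 + \frac{1}{-17 + 41} = -3 + \frac{1}{24} = - \frac{71}{24} \approx -2.9583$)
$w{\left(g \right)} = -18 + g$
$\left(w{\left(17 \right)} + 3311\right) + \left(-576 + p{\left(18,I \right)}\right) = \left(\left(-18 + 17\right) + 3311\right) + \left(-576 + 0\right) = \left(-1 + 3311\right) - 576 = 3310 - 576 = 2734$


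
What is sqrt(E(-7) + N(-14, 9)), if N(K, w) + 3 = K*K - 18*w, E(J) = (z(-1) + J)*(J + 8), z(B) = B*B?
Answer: 5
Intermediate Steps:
z(B) = B**2
E(J) = (1 + J)*(8 + J) (E(J) = ((-1)**2 + J)*(J + 8) = (1 + J)*(8 + J))
N(K, w) = -3 + K**2 - 18*w (N(K, w) = -3 + (K*K - 18*w) = -3 + (K**2 - 18*w) = -3 + K**2 - 18*w)
sqrt(E(-7) + N(-14, 9)) = sqrt((8 + (-7)**2 + 9*(-7)) + (-3 + (-14)**2 - 18*9)) = sqrt((8 + 49 - 63) + (-3 + 196 - 162)) = sqrt(-6 + 31) = sqrt(25) = 5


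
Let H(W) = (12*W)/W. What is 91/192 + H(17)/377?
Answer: 36611/72384 ≈ 0.50579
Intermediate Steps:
H(W) = 12
91/192 + H(17)/377 = 91/192 + 12/377 = 36611/72384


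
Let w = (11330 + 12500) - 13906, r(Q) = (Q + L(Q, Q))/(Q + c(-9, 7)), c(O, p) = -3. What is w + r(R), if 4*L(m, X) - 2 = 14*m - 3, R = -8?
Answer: 436801/44 ≈ 9927.3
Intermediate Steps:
L(m, X) = -¼ + 7*m/2 (L(m, X) = ½ + (14*m - 3)/4 = ½ + (-3 + 14*m)/4 = ½ + (-¾ + 7*m/2) = -¼ + 7*m/2)
r(Q) = (-¼ + 9*Q/2)/(-3 + Q) (r(Q) = (Q + (-¼ + 7*Q/2))/(Q - 3) = (-¼ + 9*Q/2)/(-3 + Q))
w = 9924 (w = 23830 - 13906 = 9924)
w + r(R) = 9924 + (-1 + 18*(-8))/(4*(-3 - 8)) = 9924 + (¼)*(-1 - 144)/(-11) = 9924 + (¼)*(-1/11)*(-145) = 9924 + 145/44 = 436801/44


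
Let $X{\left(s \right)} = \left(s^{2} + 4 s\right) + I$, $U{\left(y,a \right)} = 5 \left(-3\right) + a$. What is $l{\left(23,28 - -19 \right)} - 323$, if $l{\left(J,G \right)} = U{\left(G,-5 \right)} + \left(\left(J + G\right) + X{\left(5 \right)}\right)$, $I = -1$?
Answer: $-229$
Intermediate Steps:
$U{\left(y,a \right)} = -15 + a$
$X{\left(s \right)} = -1 + s^{2} + 4 s$ ($X{\left(s \right)} = \left(s^{2} + 4 s\right) - 1 = -1 + s^{2} + 4 s$)
$l{\left(J,G \right)} = 24 + G + J$ ($l{\left(J,G \right)} = \left(-15 - 5\right) + \left(\left(J + G\right) + \left(-1 + 5^{2} + 4 \cdot 5\right)\right) = -20 + \left(\left(G + J\right) + \left(-1 + 25 + 20\right)\right) = -20 + \left(\left(G + J\right) + 44\right) = -20 + \left(44 + G + J\right) = 24 + G + J$)
$l{\left(23,28 - -19 \right)} - 323 = \left(24 + \left(28 - -19\right) + 23\right) - 323 = \left(24 + \left(28 + 19\right) + 23\right) - 323 = \left(24 + 47 + 23\right) - 323 = 94 - 323 = -229$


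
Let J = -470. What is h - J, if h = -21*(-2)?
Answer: 512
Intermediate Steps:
h = 42
h - J = 42 - 1*(-470) = 42 + 470 = 512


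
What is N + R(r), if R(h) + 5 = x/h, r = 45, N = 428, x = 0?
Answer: 423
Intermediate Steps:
R(h) = -5 (R(h) = -5 + 0/h = -5 + 0 = -5)
N + R(r) = 428 - 5 = 423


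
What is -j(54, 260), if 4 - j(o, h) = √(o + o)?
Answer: -4 + 6*√3 ≈ 6.3923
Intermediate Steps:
j(o, h) = 4 - √2*√o (j(o, h) = 4 - √(o + o) = 4 - √(2*o) = 4 - √2*√o)
-j(54, 260) = -(4 - √2*√54) = -(4 - √2*3*√6) = -(4 - 6*√3) = -4 + 6*√3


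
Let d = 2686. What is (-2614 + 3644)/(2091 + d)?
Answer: 1030/4777 ≈ 0.21562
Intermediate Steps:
(-2614 + 3644)/(2091 + d) = (-2614 + 3644)/(2091 + 2686) = 1030/4777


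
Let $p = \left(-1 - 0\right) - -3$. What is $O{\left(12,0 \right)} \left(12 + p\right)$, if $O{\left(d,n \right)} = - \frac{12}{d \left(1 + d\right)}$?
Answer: $- \frac{14}{13} \approx -1.0769$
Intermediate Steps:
$O{\left(d,n \right)} = - \frac{12}{d \left(1 + d\right)}$ ($O{\left(d,n \right)} = - 12 \frac{1}{d \left(1 + d\right)} = - \frac{12}{d \left(1 + d\right)}$)
$p = 2$ ($p = \left(-1 + 0\right) + 3 = -1 + 3 = 2$)
$O{\left(12,0 \right)} \left(12 + p\right) = - \frac{12}{12 \left(1 + 12\right)} \left(12 + 2\right) = \left(-12\right) \frac{1}{12} \cdot \frac{1}{13} \cdot 14 = \left(- \frac{1}{13}\right) 14 = - \frac{14}{13}$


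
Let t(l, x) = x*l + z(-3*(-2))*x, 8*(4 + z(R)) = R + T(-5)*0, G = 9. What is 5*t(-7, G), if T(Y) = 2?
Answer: -1845/4 ≈ -461.25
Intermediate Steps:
z(R) = -4 + R/8 (z(R) = -4 + (R + 2*0)/8 = -4 + (R + 0)/8 = -4 + R/8)
t(l, x) = -13*x/4 + l*x (t(l, x) = x*l + (-4 + (-3*(-2))/8)*x = l*x + (-4 + (⅛)*6)*x = l*x + (-4 + ¾)*x = l*x - 13*x/4 = -13*x/4 + l*x)
5*t(-7, G) = 5*((¼)*9*(-13 + 4*(-7))) = 5*((¼)*9*(-13 - 28)) = 5*((¼)*9*(-41)) = 5*(-369/4) = -1845/4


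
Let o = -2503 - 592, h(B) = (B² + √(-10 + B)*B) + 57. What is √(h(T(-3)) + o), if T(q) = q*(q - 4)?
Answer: √(-2597 + 21*√11) ≈ 50.273*I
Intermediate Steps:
T(q) = q*(-4 + q)
h(B) = 57 + B² + B*√(-10 + B) (h(B) = (B² + B*√(-10 + B)) + 57 = 57 + B² + B*√(-10 + B))
o = -3095
√(h(T(-3)) + o) = √((57 + (-3*(-4 - 3))² + (-3*(-4 - 3))*√(-10 - 3*(-4 - 3))) - 3095) = √((57 + (-3*(-7))² + (-3*(-7))*√(-10 - 3*(-7))) - 3095) = √((57 + 21² + 21*√(-10 + 21)) - 3095) = √((57 + 441 + 21*√11) - 3095) = √((498 + 21*√11) - 3095) = √(-2597 + 21*√11)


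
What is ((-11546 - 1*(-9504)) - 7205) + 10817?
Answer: 1570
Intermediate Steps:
((-11546 - 1*(-9504)) - 7205) + 10817 = ((-11546 + 9504) - 7205) + 10817 = (-2042 - 7205) + 10817 = -9247 + 10817 = 1570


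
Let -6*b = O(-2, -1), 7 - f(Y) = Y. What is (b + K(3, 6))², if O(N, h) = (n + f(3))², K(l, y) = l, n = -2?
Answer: 49/9 ≈ 5.4444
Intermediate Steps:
f(Y) = 7 - Y
O(N, h) = 4 (O(N, h) = (-2 + (7 - 1*3))² = (-2 + (7 - 3))² = (-2 + 4)² = 2² = 4)
b = -⅔ (b = -⅙*4 = -⅔ ≈ -0.66667)
(b + K(3, 6))² = (-⅔ + 3)² = (7/3)² = 49/9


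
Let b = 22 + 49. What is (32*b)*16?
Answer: 36352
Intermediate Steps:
b = 71
(32*b)*16 = (32*71)*16 = 2272*16 = 36352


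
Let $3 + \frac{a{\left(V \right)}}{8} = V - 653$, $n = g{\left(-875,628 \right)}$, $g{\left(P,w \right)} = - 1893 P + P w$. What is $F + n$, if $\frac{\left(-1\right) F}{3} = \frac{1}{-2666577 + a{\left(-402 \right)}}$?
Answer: $\frac{2960936006878}{2675041} \approx 1.1069 \cdot 10^{6}$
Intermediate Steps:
$n = 1106875$ ($n = - 875 \left(-1893 + 628\right) = \left(-875\right) \left(-1265\right) = 1106875$)
$a{\left(V \right)} = -5248 + 8 V$ ($a{\left(V \right)} = -24 + 8 \left(V - 653\right) = -24 + 8 \left(-653 + V\right) = -24 + \left(-5224 + 8 V\right) = -5248 + 8 V$)
$F = \frac{3}{2675041}$ ($F = - \frac{3}{-2666577 + \left(-5248 + 8 \left(-402\right)\right)} = - \frac{3}{-2666577 - 8464} = - \frac{3}{-2675041} = \left(-3\right) \left(- \frac{1}{2675041}\right) = \frac{3}{2675041} \approx 1.1215 \cdot 10^{-6}$)
$F + n = \frac{3}{2675041} + 1106875 = \frac{2960936006878}{2675041}$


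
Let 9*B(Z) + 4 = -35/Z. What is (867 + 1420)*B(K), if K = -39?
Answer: -276727/351 ≈ -788.40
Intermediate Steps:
B(Z) = -4/9 - 35/(9*Z) (B(Z) = -4/9 + (-35/Z)/9 = -4/9 - 35/(9*Z))
(867 + 1420)*B(K) = (867 + 1420)*((1/9)*(-35 - 4*(-39))/(-39)) = 2287*((1/9)*(-1/39)*(-35 + 156)) = 2287*((1/9)*(-1/39)*121) = 2287*(-121/351) = -276727/351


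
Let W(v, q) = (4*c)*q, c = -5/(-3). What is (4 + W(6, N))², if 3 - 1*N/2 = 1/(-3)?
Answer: 190096/81 ≈ 2346.9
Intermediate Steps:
N = 20/3 (N = 6 - 2/(-3) = 6 - 2*(-⅓) = 6 + ⅔ = 20/3 ≈ 6.6667)
c = 5/3 (c = -5*(-⅓) = 5/3 ≈ 1.6667)
W(v, q) = 20*q/3 (W(v, q) = (4*(5/3))*q = 20*q/3)
(4 + W(6, N))² = (4 + (20/3)*(20/3))² = (4 + 400/9)² = (436/9)² = 190096/81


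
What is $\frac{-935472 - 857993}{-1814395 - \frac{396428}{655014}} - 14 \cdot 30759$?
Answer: $- \frac{255889121329314099}{594227261479} \approx -4.3063 \cdot 10^{5}$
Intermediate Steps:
$\frac{-935472 - 857993}{-1814395 - \frac{396428}{655014}} - 14 \cdot 30759 = - \frac{1793465}{-1814395 - \frac{198214}{327507}} - 430626 = - \frac{1793465}{- \frac{594227261479}{327507}} - 430626 = \left(-1793465\right) \left(- \frac{327507}{594227261479}\right) - 430626 = \frac{587372341755}{594227261479} - 430626 = - \frac{255889121329314099}{594227261479}$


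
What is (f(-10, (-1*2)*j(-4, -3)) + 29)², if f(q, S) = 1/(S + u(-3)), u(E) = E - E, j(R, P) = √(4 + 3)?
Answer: (406 - √7)²/196 ≈ 830.08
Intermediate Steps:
j(R, P) = √7
u(E) = 0
f(q, S) = 1/S (f(q, S) = 1/(S + 0) = 1/S)
(f(-10, (-1*2)*j(-4, -3)) + 29)² = (1/((-1*2)*√7) + 29)² = (1/(-2*√7) + 29)² = (-√7/14 + 29)² = (29 - √7/14)²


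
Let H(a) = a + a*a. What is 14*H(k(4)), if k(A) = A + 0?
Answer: 280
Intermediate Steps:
k(A) = A
H(a) = a + a²
14*H(k(4)) = 14*(4*(1 + 4)) = 14*(4*5) = 14*20 = 280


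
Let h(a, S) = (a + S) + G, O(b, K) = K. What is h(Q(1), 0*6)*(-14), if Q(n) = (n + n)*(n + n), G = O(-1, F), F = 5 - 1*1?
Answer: -112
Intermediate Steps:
F = 4 (F = 5 - 1 = 4)
G = 4
Q(n) = 4*n² (Q(n) = (2*n)*(2*n) = 4*n²)
h(a, S) = 4 + S + a (h(a, S) = (a + S) + 4 = (S + a) + 4 = 4 + S + a)
h(Q(1), 0*6)*(-14) = (4 + 0*6 + 4*1²)*(-14) = (4 + 0 + 4*1)*(-14) = (4 + 0 + 4)*(-14) = 8*(-14) = -112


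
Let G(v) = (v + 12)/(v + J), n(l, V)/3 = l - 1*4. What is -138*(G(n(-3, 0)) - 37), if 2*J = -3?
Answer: 25254/5 ≈ 5050.8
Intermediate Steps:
J = -3/2 (J = (1/2)*(-3) = -3/2 ≈ -1.5000)
n(l, V) = -12 + 3*l (n(l, V) = 3*(l - 1*4) = 3*(l - 4) = 3*(-4 + l) = -12 + 3*l)
G(v) = (12 + v)/(-3/2 + v) (G(v) = (v + 12)/(v - 3/2) = (12 + v)/(-3/2 + v))
-138*(G(n(-3, 0)) - 37) = -138*(2*(12 + (-12 + 3*(-3)))/(-3 + 2*(-12 + 3*(-3))) - 37) = -138*(2*(12 + (-12 - 9))/(-3 + 2*(-12 - 9)) - 37) = -138*(2*(12 - 21)/(-3 + 2*(-21)) - 37) = -138*(2*(-9)/(-3 - 42) - 37) = -138*(2*(-9)/(-45) - 37) = -138*(2*(-1/45)*(-9) - 37) = -138*(2/5 - 37) = -138*(-183/5) = 25254/5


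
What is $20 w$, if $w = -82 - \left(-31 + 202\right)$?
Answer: $-5060$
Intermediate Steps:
$w = -253$ ($w = -82 - 171 = -253$)
$20 w = 20 \left(-253\right) = -5060$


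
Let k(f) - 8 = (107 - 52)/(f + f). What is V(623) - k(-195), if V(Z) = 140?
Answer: 10307/78 ≈ 132.14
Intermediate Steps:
k(f) = 8 + 55/(2*f) (k(f) = 8 + (107 - 52)/(f + f) = 8 + 55/((2*f)) = 8 + 55*(1/(2*f)) = 8 + 55/(2*f))
V(623) - k(-195) = 140 - (8 + (55/2)/(-195)) = 140 - (8 + (55/2)*(-1/195)) = 140 - (8 - 11/78) = 140 - 1*613/78 = 140 - 613/78 = 10307/78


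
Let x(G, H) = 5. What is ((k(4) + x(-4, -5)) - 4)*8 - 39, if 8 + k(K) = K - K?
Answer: -95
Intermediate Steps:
k(K) = -8 (k(K) = -8 + (K - K) = -8 + 0 = -8)
((k(4) + x(-4, -5)) - 4)*8 - 39 = ((-8 + 5) - 4)*8 - 39 = (-3 - 4)*8 - 39 = -7*8 - 39 = -56 - 39 = -95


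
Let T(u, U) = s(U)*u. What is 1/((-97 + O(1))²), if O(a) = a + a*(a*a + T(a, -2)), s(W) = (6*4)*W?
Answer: 1/20449 ≈ 4.8902e-5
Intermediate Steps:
s(W) = 24*W
T(u, U) = 24*U*u (T(u, U) = (24*U)*u = 24*U*u)
O(a) = a + a*(a² - 48*a) (O(a) = a + a*(a*a + 24*(-2)*a) = a + a*(a² - 48*a))
1/((-97 + O(1))²) = 1/((-97 + 1*(1 + 1² - 48*1))²) = 1/((-97 + 1*(1 + 1 - 48))²) = 1/((-97 + 1*(-46))²) = 1/((-97 - 46)²) = 1/((-143)²) = 1/20449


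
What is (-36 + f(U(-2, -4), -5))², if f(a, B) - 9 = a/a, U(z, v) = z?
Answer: 676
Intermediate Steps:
f(a, B) = 10 (f(a, B) = 9 + a/a = 9 + 1 = 10)
(-36 + f(U(-2, -4), -5))² = (-36 + 10)² = (-26)² = 676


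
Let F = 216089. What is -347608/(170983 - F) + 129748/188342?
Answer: 17830399806/2123838563 ≈ 8.3954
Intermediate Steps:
-347608/(170983 - F) + 129748/188342 = -347608/(170983 - 1*216089) + 129748/188342 = -347608/(170983 - 216089) + 129748*(1/188342) = -347608/(-45106) + 64874/94171 = -347608*(-1/45106) + 64874/94171 = 173804/22553 + 64874/94171 = 17830399806/2123838563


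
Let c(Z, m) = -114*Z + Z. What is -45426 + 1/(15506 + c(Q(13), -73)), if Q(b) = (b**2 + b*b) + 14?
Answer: -1102489021/24270 ≈ -45426.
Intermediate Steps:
Q(b) = 14 + 2*b**2 (Q(b) = (b**2 + b**2) + 14 = 2*b**2 + 14 = 14 + 2*b**2)
c(Z, m) = -113*Z
-45426 + 1/(15506 + c(Q(13), -73)) = -45426 + 1/(15506 - 113*(14 + 2*13**2)) = -45426 + 1/(15506 - 113*(14 + 2*169)) = -45426 + 1/(15506 - 113*(14 + 338)) = -45426 + 1/(15506 - 113*352) = -45426 + 1/(15506 - 39776) = -45426 + 1/(-24270) = -45426 - 1/24270 = -1102489021/24270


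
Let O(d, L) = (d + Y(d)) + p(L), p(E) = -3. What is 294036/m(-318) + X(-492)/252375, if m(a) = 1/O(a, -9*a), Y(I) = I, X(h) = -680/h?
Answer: -1166494789658666/6208425 ≈ -1.8789e+8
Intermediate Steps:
O(d, L) = -3 + 2*d (O(d, L) = (d + d) - 3 = 2*d - 3 = -3 + 2*d)
m(a) = 1/(-3 + 2*a)
294036/m(-318) + X(-492)/252375 = 294036/(1/(-3 + 2*(-318))) - 680/(-492)/252375 = 294036/(1/(-3 - 636)) - 680*(-1/492)*(1/252375) = 294036/(1/(-639)) + (170/123)*(1/252375) = 294036/(-1/639) + 34/6208425 = 294036*(-639) + 34/6208425 = -187889004 + 34/6208425 = -1166494789658666/6208425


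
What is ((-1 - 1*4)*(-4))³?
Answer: 8000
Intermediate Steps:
((-1 - 1*4)*(-4))³ = ((-1 - 4)*(-4))³ = (-5*(-4))³ = 20³ = 8000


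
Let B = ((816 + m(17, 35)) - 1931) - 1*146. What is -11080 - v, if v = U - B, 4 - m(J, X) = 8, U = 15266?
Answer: -27611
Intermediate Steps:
m(J, X) = -4 (m(J, X) = 4 - 1*8 = 4 - 8 = -4)
B = -1265 (B = ((816 - 4) - 1931) - 1*146 = (812 - 1931) - 146 = -1119 - 146 = -1265)
v = 16531 (v = 15266 - 1*(-1265) = 15266 + 1265 = 16531)
-11080 - v = -11080 - 1*16531 = -11080 - 16531 = -27611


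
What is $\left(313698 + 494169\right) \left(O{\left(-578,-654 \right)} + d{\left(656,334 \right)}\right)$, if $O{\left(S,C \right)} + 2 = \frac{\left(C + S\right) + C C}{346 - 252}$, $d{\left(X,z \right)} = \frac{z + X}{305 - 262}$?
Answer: $\frac{7441985170098}{2021} \approx 3.6823 \cdot 10^{9}$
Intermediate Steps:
$d{\left(X,z \right)} = \frac{X}{43} + \frac{z}{43}$ ($d{\left(X,z \right)} = \frac{X + z}{43} = \left(X + z\right) \frac{1}{43} = \frac{X}{43} + \frac{z}{43}$)
$O{\left(S,C \right)} = -2 + \frac{C}{94} + \frac{S}{94} + \frac{C^{2}}{94}$ ($O{\left(S,C \right)} = -2 + \frac{\left(C + S\right) + C C}{346 - 252} = -2 + \frac{\left(C + S\right) + C^{2}}{94} = -2 + \left(C + S + C^{2}\right) \frac{1}{94} = -2 + \left(\frac{C}{94} + \frac{S}{94} + \frac{C^{2}}{94}\right) = -2 + \frac{C}{94} + \frac{S}{94} + \frac{C^{2}}{94}$)
$\left(313698 + 494169\right) \left(O{\left(-578,-654 \right)} + d{\left(656,334 \right)}\right) = \left(313698 + 494169\right) \left(\left(-2 + \frac{1}{94} \left(-654\right) + \frac{1}{94} \left(-578\right) + \frac{\left(-654\right)^{2}}{94}\right) + \left(\frac{1}{43} \cdot 656 + \frac{1}{43} \cdot 334\right)\right) = 807867 \left(\left(-2 - \frac{327}{47} - \frac{289}{47} + \frac{1}{94} \cdot 427716\right) + \left(\frac{656}{43} + \frac{334}{43}\right)\right) = 807867 \left(\left(-2 - \frac{327}{47} - \frac{289}{47} + \frac{213858}{47}\right) + \frac{990}{43}\right) = 807867 \left(\frac{213148}{47} + \frac{990}{43}\right) = 807867 \cdot \frac{9211894}{2021} = \frac{7441985170098}{2021}$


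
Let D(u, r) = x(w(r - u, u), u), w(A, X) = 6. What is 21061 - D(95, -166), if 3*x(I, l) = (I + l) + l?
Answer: 62987/3 ≈ 20996.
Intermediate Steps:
x(I, l) = I/3 + 2*l/3 (x(I, l) = ((I + l) + l)/3 = (I + 2*l)/3 = I/3 + 2*l/3)
D(u, r) = 2 + 2*u/3 (D(u, r) = (⅓)*6 + 2*u/3 = 2 + 2*u/3)
21061 - D(95, -166) = 21061 - (2 + (⅔)*95) = 21061 - (2 + 190/3) = 21061 - 1*196/3 = 21061 - 196/3 = 62987/3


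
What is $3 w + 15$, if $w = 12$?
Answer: $51$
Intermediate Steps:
$3 w + 15 = 3 \cdot 12 + 15 = 36 + 15 = 51$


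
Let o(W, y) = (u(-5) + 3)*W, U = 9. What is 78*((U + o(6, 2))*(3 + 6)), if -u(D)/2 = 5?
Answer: -23166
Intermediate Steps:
u(D) = -10 (u(D) = -2*5 = -10)
o(W, y) = -7*W (o(W, y) = (-10 + 3)*W = -7*W)
78*((U + o(6, 2))*(3 + 6)) = 78*((9 - 7*6)*(3 + 6)) = 78*((9 - 42)*9) = 78*(-33*9) = 78*(-297) = -23166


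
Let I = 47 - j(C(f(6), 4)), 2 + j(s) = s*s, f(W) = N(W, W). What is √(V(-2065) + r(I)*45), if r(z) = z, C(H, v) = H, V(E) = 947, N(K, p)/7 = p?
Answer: 2*I*√19057 ≈ 276.09*I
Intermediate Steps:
N(K, p) = 7*p
f(W) = 7*W
j(s) = -2 + s² (j(s) = -2 + s*s = -2 + s²)
I = -1715 (I = 47 - (-2 + (7*6)²) = 47 - (-2 + 42²) = 47 - (-2 + 1764) = 47 - 1*1762 = 47 - 1762 = -1715)
√(V(-2065) + r(I)*45) = √(947 - 1715*45) = √(947 - 77175) = √(-76228) = 2*I*√19057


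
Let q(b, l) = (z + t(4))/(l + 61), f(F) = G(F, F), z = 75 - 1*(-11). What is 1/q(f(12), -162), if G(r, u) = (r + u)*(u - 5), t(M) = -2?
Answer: -101/84 ≈ -1.2024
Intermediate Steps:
z = 86 (z = 75 + 11 = 86)
G(r, u) = (-5 + u)*(r + u) (G(r, u) = (r + u)*(-5 + u) = (-5 + u)*(r + u))
f(F) = -10*F + 2*F**2 (f(F) = F**2 - 5*F - 5*F + F*F = F**2 - 5*F - 5*F + F**2 = -10*F + 2*F**2)
q(b, l) = 84/(61 + l) (q(b, l) = (86 - 2)/(l + 61) = 84/(61 + l))
1/q(f(12), -162) = 1/(84/(61 - 162)) = 1/(84/(-101)) = 1/(84*(-1/101)) = 1/(-84/101) = -101/84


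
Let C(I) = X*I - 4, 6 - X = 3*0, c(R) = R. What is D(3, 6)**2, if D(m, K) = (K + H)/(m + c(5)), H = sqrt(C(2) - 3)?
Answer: (6 + sqrt(5))**2/64 ≈ 1.0599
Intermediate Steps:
X = 6 (X = 6 - 3*0 = 6 - 1*0 = 6 + 0 = 6)
C(I) = -4 + 6*I (C(I) = 6*I - 4 = -4 + 6*I)
H = sqrt(5) (H = sqrt((-4 + 6*2) - 3) = sqrt((-4 + 12) - 3) = sqrt(8 - 3) = sqrt(5) ≈ 2.2361)
D(m, K) = (K + sqrt(5))/(5 + m) (D(m, K) = (K + sqrt(5))/(m + 5) = (K + sqrt(5))/(5 + m))
D(3, 6)**2 = ((6 + sqrt(5))/(5 + 3))**2 = ((6 + sqrt(5))/8)**2 = (3/4 + sqrt(5)/8)**2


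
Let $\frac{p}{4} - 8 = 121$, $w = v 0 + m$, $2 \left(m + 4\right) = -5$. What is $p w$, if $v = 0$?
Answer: $-3354$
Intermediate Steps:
$m = - \frac{13}{2}$ ($m = -4 + \frac{1}{2} \left(-5\right) = -4 - \frac{5}{2} = - \frac{13}{2} \approx -6.5$)
$w = - \frac{13}{2}$ ($w = 0 \cdot 0 - \frac{13}{2} = 0 - \frac{13}{2} = - \frac{13}{2} \approx -6.5$)
$p = 516$ ($p = 32 + 4 \cdot 121 = 32 + 484 = 516$)
$p w = 516 \left(- \frac{13}{2}\right) = -3354$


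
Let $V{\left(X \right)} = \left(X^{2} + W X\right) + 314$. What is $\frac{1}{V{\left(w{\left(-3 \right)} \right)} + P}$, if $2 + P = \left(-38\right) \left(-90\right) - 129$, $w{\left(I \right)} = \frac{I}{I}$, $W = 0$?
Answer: $\frac{1}{3604} \approx 0.00027747$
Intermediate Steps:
$w{\left(I \right)} = 1$
$P = 3289$ ($P = -2 - -3291 = -2 + \left(3420 - 129\right) = -2 + 3291 = 3289$)
$V{\left(X \right)} = 314 + X^{2}$ ($V{\left(X \right)} = \left(X^{2} + 0 X\right) + 314 = \left(X^{2} + 0\right) + 314 = X^{2} + 314 = 314 + X^{2}$)
$\frac{1}{V{\left(w{\left(-3 \right)} \right)} + P} = \frac{1}{\left(314 + 1^{2}\right) + 3289} = \frac{1}{\left(314 + 1\right) + 3289} = \frac{1}{315 + 3289} = \frac{1}{3604}$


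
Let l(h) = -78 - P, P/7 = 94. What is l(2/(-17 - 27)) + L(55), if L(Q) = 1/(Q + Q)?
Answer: -80959/110 ≈ -735.99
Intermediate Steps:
P = 658 (P = 7*94 = 658)
l(h) = -736 (l(h) = -78 - 1*658 = -78 - 658 = -736)
L(Q) = 1/(2*Q)
l(2/(-17 - 27)) + L(55) = -736 + (½)/55 = -736 + (½)*(1/55) = -736 + 1/110 = -80959/110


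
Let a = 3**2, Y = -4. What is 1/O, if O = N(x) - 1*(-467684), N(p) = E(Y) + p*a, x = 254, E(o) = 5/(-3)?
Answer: 3/1409905 ≈ 2.1278e-6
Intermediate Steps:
E(o) = -5/3 (E(o) = 5*(-1/3) = -5/3)
a = 9
N(p) = -5/3 + 9*p (N(p) = -5/3 + p*9 = -5/3 + 9*p)
O = 1409905/3 (O = (-5/3 + 9*254) - 1*(-467684) = (-5/3 + 2286) + 467684 = 6853/3 + 467684 = 1409905/3 ≈ 4.6997e+5)
1/O = 1/(1409905/3) = 3/1409905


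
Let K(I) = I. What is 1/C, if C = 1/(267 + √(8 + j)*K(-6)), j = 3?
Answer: 267 - 6*√11 ≈ 247.10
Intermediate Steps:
C = 1/(267 - 6*√11) (C = 1/(267 + √(8 + 3)*(-6)) = 1/(267 + √11*(-6)) = 1/(267 - 6*√11) ≈ 0.0040469)
1/C = 1/(89/23631 + 2*√11/23631)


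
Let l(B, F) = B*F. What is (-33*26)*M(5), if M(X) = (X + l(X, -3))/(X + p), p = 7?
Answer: 715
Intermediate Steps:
M(X) = -2*X/(7 + X) (M(X) = (X + X*(-3))/(X + 7) = (X - 3*X)/(7 + X) = (-2*X)/(7 + X) = -2*X/(7 + X))
(-33*26)*M(5) = (-33*26)*(-2*5/(7 + 5)) = -(-1716)*5/12 = -858*(-⅚) = 715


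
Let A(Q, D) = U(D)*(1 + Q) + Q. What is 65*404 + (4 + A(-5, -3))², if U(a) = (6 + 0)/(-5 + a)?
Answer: 26264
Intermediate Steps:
U(a) = 6/(-5 + a)
A(Q, D) = Q + 6*(1 + Q)/(-5 + D) (A(Q, D) = (6/(-5 + D))*(1 + Q) + Q = 6*(1 + Q)/(-5 + D) + Q = Q + 6*(1 + Q)/(-5 + D))
65*404 + (4 + A(-5, -3))² = 65*404 + (4 + (6 - 5 - 3*(-5))/(-5 - 3))² = 26260 + (4 + (6 - 5 + 15)/(-8))² = 26260 + (4 - ⅛*16)² = 26260 + (4 - 2)² = 26260 + 2² = 26260 + 4 = 26264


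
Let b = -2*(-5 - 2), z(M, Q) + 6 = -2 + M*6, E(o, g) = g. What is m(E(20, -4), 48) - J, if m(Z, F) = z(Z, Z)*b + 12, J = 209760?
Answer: -210196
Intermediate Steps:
z(M, Q) = -8 + 6*M (z(M, Q) = -6 + (-2 + M*6) = -6 + (-2 + 6*M) = -8 + 6*M)
b = 14 (b = -2*(-7) = 14)
m(Z, F) = -100 + 84*Z (m(Z, F) = (-8 + 6*Z)*14 + 12 = (-112 + 84*Z) + 12 = -100 + 84*Z)
m(E(20, -4), 48) - J = (-100 + 84*(-4)) - 1*209760 = (-100 - 336) - 209760 = -436 - 209760 = -210196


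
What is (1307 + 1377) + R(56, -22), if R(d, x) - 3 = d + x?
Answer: 2721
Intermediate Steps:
R(d, x) = 3 + d + x (R(d, x) = 3 + (d + x) = 3 + d + x)
(1307 + 1377) + R(56, -22) = (1307 + 1377) + (3 + 56 - 22) = 2684 + 37 = 2721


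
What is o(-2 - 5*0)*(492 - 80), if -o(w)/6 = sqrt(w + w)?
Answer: -4944*I ≈ -4944.0*I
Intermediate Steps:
o(w) = -6*sqrt(2)*sqrt(w) (o(w) = -6*sqrt(w + w) = -6*sqrt(2)*sqrt(w))
o(-2 - 5*0)*(492 - 80) = (-6*sqrt(2)*sqrt(-2 - 5*0))*(492 - 80) = -6*sqrt(2)*sqrt(-2 + 0)*412 = -6*sqrt(2)*sqrt(-2)*412 = -6*sqrt(2)*I*sqrt(2)*412 = -12*I*412 = -4944*I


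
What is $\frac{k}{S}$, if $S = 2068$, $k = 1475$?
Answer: $\frac{1475}{2068} \approx 0.71325$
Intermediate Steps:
$\frac{k}{S} = \frac{1475}{2068}$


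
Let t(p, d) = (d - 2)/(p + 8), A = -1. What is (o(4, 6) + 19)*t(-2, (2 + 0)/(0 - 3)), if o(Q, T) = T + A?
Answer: -32/3 ≈ -10.667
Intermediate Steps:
t(p, d) = (-2 + d)/(8 + p)
o(Q, T) = -1 + T (o(Q, T) = T - 1 = -1 + T)
(o(4, 6) + 19)*t(-2, (2 + 0)/(0 - 3)) = ((-1 + 6) + 19)*((-2 + (2 + 0)/(0 - 3))/(8 - 2)) = (5 + 19)*((-2 + 2/(-3))/6) = 24*((-2 + 2*(-⅓))/6) = 24*((-2 - ⅔)/6) = 24*((⅙)*(-8/3)) = 24*(-4/9) = -32/3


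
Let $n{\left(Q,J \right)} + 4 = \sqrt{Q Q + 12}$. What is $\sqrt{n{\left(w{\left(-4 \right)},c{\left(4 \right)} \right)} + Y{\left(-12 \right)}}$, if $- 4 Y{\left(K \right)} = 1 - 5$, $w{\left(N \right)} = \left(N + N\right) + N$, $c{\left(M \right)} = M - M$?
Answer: $\sqrt{-3 + 2 \sqrt{39}} \approx 3.0806$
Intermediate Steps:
$c{\left(M \right)} = 0$
$w{\left(N \right)} = 3 N$ ($w{\left(N \right)} = 2 N + N = 3 N$)
$Y{\left(K \right)} = 1$ ($Y{\left(K \right)} = - \frac{1 - 5}{4} = \left(- \frac{1}{4}\right) \left(-4\right) = 1$)
$n{\left(Q,J \right)} = -4 + \sqrt{12 + Q^{2}}$ ($n{\left(Q,J \right)} = -4 + \sqrt{Q Q + 12} = -4 + \sqrt{Q^{2} + 12} = -4 + \sqrt{12 + Q^{2}}$)
$\sqrt{n{\left(w{\left(-4 \right)},c{\left(4 \right)} \right)} + Y{\left(-12 \right)}} = \sqrt{\left(-4 + \sqrt{12 + \left(3 \left(-4\right)\right)^{2}}\right) + 1} = \sqrt{\left(-4 + \sqrt{12 + \left(-12\right)^{2}}\right) + 1} = \sqrt{\left(-4 + \sqrt{12 + 144}\right) + 1} = \sqrt{\left(-4 + \sqrt{156}\right) + 1} = \sqrt{\left(-4 + 2 \sqrt{39}\right) + 1} = \sqrt{-3 + 2 \sqrt{39}}$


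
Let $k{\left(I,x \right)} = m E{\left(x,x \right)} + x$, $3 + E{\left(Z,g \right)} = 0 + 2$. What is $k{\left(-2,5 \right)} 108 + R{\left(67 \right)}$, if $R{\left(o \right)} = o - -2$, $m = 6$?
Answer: $-39$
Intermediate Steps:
$E{\left(Z,g \right)} = -1$ ($E{\left(Z,g \right)} = -3 + \left(0 + 2\right) = -3 + 2 = -1$)
$k{\left(I,x \right)} = -6 + x$ ($k{\left(I,x \right)} = 6 \left(-1\right) + x = -6 + x$)
$R{\left(o \right)} = 2 + o$ ($R{\left(o \right)} = o + 2 = 2 + o$)
$k{\left(-2,5 \right)} 108 + R{\left(67 \right)} = \left(-6 + 5\right) 108 + \left(2 + 67\right) = \left(-1\right) 108 + 69 = -108 + 69 = -39$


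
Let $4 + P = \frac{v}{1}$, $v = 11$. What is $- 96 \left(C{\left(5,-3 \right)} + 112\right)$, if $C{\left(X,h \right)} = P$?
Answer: $-11424$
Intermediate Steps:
$P = 7$ ($P = -4 + \frac{11}{1} = -4 + 11 \cdot 1 = -4 + 11 = 7$)
$C{\left(X,h \right)} = 7$
$- 96 \left(C{\left(5,-3 \right)} + 112\right) = - 96 \left(7 + 112\right) = \left(-96\right) 119 = -11424$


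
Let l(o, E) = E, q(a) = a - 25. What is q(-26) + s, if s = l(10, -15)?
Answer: -66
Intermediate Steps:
q(a) = -25 + a
s = -15
q(-26) + s = (-25 - 26) - 15 = -51 - 15 = -66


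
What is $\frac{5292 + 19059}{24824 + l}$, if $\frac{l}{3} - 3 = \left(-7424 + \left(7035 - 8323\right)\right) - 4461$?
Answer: $- \frac{24351}{14686} \approx -1.6581$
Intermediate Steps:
$l = -39510$ ($l = 9 + 3 \left(\left(-7424 + \left(7035 - 8323\right)\right) - 4461\right) = 9 + 3 \left(\left(-7424 - 1288\right) - 4461\right) = 9 + 3 \left(-8712 - 4461\right) = 9 + 3 \left(-13173\right) = 9 - 39519 = -39510$)
$\frac{5292 + 19059}{24824 + l} = \frac{5292 + 19059}{24824 - 39510} = \frac{24351}{-14686} = 24351 \left(- \frac{1}{14686}\right) = - \frac{24351}{14686}$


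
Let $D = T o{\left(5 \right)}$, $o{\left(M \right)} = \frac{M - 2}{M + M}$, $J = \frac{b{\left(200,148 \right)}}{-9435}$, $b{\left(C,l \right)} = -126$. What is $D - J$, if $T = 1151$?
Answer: $\frac{2171853}{6290} \approx 345.29$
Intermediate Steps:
$J = \frac{42}{3145}$ ($J = - \frac{126}{-9435} = \left(-126\right) \left(- \frac{1}{9435}\right) = \frac{42}{3145} \approx 0.013355$)
$o{\left(M \right)} = \frac{-2 + M}{2 M}$
$D = \frac{3453}{10}$ ($D = 1151 \frac{-2 + 5}{2 \cdot 5} = 1151 \cdot \frac{1}{2} \cdot \frac{1}{5} \cdot 3 = 1151 \cdot \frac{3}{10} = \frac{3453}{10} \approx 345.3$)
$D - J = \frac{3453}{10} - \frac{42}{3145} = \frac{2171853}{6290}$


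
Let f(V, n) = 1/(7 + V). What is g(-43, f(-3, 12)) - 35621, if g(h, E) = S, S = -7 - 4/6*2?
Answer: -106888/3 ≈ -35629.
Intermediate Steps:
S = -25/3 (S = -7 - 4*⅙*2 = -7 - ⅔*2 = -7 - 4/3 = -25/3 ≈ -8.3333)
g(h, E) = -25/3
g(-43, f(-3, 12)) - 35621 = -25/3 - 35621 = -106888/3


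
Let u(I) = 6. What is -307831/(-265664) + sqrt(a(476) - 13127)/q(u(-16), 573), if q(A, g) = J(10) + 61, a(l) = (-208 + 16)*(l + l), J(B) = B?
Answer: 307831/265664 + I*sqrt(195911)/71 ≈ 1.1587 + 6.2341*I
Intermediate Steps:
a(l) = -384*l
q(A, g) = 71 (q(A, g) = 10 + 61 = 71)
-307831/(-265664) + sqrt(a(476) - 13127)/q(u(-16), 573) = -307831/(-265664) + sqrt(-384*476 - 13127)/71 = -307831*(-1/265664) + sqrt(-182784 - 13127)*(1/71) = 307831/265664 + sqrt(-195911)*(1/71) = 307831/265664 + (I*sqrt(195911))*(1/71) = 307831/265664 + I*sqrt(195911)/71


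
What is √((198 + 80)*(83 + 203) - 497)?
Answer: 3*√8779 ≈ 281.09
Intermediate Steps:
√((198 + 80)*(83 + 203) - 497) = √(278*286 - 497) = √(79508 - 497) = √79011 = 3*√8779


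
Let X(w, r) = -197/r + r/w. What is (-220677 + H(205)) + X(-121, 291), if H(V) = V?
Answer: -7763148110/35211 ≈ -2.2048e+5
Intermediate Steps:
(-220677 + H(205)) + X(-121, 291) = (-220677 + 205) + (-197/291 + 291/(-121)) = -220472 + (-197*1/291 + 291*(-1/121)) = -220472 + (-197/291 - 291/121) = -220472 - 108518/35211 = -7763148110/35211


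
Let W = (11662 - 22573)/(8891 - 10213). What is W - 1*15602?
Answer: -20614933/1322 ≈ -15594.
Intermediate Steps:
W = 10911/1322 (W = -10911/(-1322) = -10911*(-1/1322) = 10911/1322 ≈ 8.2534)
W - 1*15602 = 10911/1322 - 1*15602 = 10911/1322 - 15602 = -20614933/1322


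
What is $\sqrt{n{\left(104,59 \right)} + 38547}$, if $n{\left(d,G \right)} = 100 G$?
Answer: $13 \sqrt{263} \approx 210.82$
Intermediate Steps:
$\sqrt{n{\left(104,59 \right)} + 38547} = \sqrt{100 \cdot 59 + 38547} = \sqrt{5900 + 38547} = \sqrt{44447} = 13 \sqrt{263}$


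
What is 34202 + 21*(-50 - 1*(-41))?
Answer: 34013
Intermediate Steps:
34202 + 21*(-50 - 1*(-41)) = 34202 + 21*(-50 + 41) = 34202 + 21*(-9) = 34202 - 189 = 34013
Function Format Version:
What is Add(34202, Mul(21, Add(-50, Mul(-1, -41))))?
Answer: 34013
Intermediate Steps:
Add(34202, Mul(21, Add(-50, Mul(-1, -41)))) = Add(34202, Mul(21, Add(-50, 41))) = Add(34202, Mul(21, -9)) = Add(34202, -189) = 34013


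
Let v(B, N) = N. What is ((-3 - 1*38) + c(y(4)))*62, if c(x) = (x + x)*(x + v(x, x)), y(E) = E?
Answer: 1426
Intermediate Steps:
c(x) = 4*x**2 (c(x) = (x + x)*(x + x) = (2*x)*(2*x) = 4*x**2)
((-3 - 1*38) + c(y(4)))*62 = ((-3 - 1*38) + 4*4**2)*62 = ((-3 - 38) + 4*16)*62 = (-41 + 64)*62 = 23*62 = 1426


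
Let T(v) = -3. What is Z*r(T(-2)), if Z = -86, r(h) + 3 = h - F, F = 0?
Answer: 516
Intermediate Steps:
r(h) = -3 + h (r(h) = -3 + (h - 1*0) = -3 + (h + 0) = -3 + h)
Z*r(T(-2)) = -86*(-3 - 3) = -86*(-6) = 516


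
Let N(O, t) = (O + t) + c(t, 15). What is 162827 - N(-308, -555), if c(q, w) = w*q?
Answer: 172015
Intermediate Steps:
c(q, w) = q*w
N(O, t) = O + 16*t (N(O, t) = (O + t) + t*15 = (O + t) + 15*t = O + 16*t)
162827 - N(-308, -555) = 162827 - (-308 + 16*(-555)) = 162827 - (-308 - 8880) = 162827 - 1*(-9188) = 162827 + 9188 = 172015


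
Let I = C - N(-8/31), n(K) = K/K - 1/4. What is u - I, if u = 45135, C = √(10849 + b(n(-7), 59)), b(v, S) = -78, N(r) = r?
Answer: 1399177/31 - √10771 ≈ 45031.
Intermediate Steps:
n(K) = ¾ (n(K) = 1 - 1*¼ = 1 - ¼ = ¾)
C = √10771 (C = √(10849 - 78) = √10771 ≈ 103.78)
I = 8/31 + √10771 (I = √10771 - (-8)/31 = √10771 - 1*(-8/31) = √10771 + 8/31 = 8/31 + √10771 ≈ 104.04)
u - I = 45135 - (8/31 + √10771) = 45135 + (-8/31 - √10771) = 1399177/31 - √10771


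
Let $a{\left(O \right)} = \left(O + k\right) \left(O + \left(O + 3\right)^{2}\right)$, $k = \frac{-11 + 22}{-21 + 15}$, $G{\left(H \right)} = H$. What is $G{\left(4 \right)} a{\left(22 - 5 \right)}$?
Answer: $25298$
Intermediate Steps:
$k = - \frac{11}{6}$ ($k = \frac{11}{-6} = 11 \left(- \frac{1}{6}\right) = - \frac{11}{6} \approx -1.8333$)
$a{\left(O \right)} = \left(- \frac{11}{6} + O\right) \left(O + \left(3 + O\right)^{2}\right)$ ($a{\left(O \right)} = \left(O - \frac{11}{6}\right) \left(O + \left(O + 3\right)^{2}\right) = \left(- \frac{11}{6} + O\right) \left(O + \left(3 + O\right)^{2}\right)$)
$G{\left(4 \right)} a{\left(22 - 5 \right)} = 4 \left(- \frac{33}{2} + \left(22 - 5\right)^{3} - \frac{23 \left(22 - 5\right)}{6} + \frac{31 \left(22 - 5\right)^{2}}{6}\right) = 4 \left(- \frac{33}{2} + 17^{3} - \frac{391}{6} + \frac{31 \cdot 17^{2}}{6}\right) = 4 \left(- \frac{33}{2} + 4913 - \frac{391}{6} + \frac{31}{6} \cdot 289\right) = 4 \left(- \frac{33}{2} + 4913 - \frac{391}{6} + \frac{8959}{6}\right) = 4 \cdot \frac{12649}{2} = 25298$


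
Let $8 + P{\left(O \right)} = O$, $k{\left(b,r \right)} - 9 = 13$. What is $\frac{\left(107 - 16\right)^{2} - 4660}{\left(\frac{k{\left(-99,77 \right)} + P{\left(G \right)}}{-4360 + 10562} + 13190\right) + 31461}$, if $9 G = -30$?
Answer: $\frac{474453}{5850539} \approx 0.081096$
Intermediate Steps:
$G = - \frac{10}{3}$ ($G = \frac{1}{9} \left(-30\right) = - \frac{10}{3} \approx -3.3333$)
$k{\left(b,r \right)} = 22$ ($k{\left(b,r \right)} = 9 + 13 = 22$)
$P{\left(O \right)} = -8 + O$
$\frac{\left(107 - 16\right)^{2} - 4660}{\left(\frac{k{\left(-99,77 \right)} + P{\left(G \right)}}{-4360 + 10562} + 13190\right) + 31461} = \frac{\left(107 - 16\right)^{2} - 4660}{\left(\frac{22 - \frac{34}{3}}{-4360 + 10562} + 13190\right) + 31461} = \frac{91^{2} - 4660}{\left(\frac{22 - \frac{34}{3}}{6202} + 13190\right) + 31461} = \frac{8281 - 4660}{\left(\frac{32}{3} \cdot \frac{1}{6202} + 13190\right) + 31461} = \frac{3621}{\left(\frac{16}{9303} + 13190\right) + 31461} = \frac{3621}{\frac{122706586}{9303} + 31461} = \frac{3621}{\frac{415388269}{9303}} = 3621 \cdot \frac{9303}{415388269} = \frac{474453}{5850539}$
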